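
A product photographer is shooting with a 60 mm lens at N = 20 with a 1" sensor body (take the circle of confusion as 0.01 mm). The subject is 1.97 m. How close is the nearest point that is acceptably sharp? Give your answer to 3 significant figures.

Hyperfocal distance H = f²/(N·c) + f = 60²/(20 × 0.01) + 60 = 3600/0.2 + 60 ≈ 18060.0 mm ≈ 18.06 m.
Near limit Dn = s·(H − f)/(H + s − 2f) = 1970 × (18060.0 − 60) / (18060.0 + 1970 − 2 × 60) = 1970 × 18000.0 / 19910.0 ≈ 1781.0 mm ≈ 1.78 m.

1.78 m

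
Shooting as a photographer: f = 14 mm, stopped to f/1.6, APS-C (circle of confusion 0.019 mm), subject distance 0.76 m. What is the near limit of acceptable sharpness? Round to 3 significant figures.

0.681 m

Hyperfocal distance H = f²/(N·c) + f = 14²/(1.6 × 0.019) + 14 = 196/0.0304 + 14 ≈ 6461.4 mm ≈ 6.461 m.
Near limit Dn = s·(H − f)/(H + s − 2f) = 760 × (6461.4 − 14) / (6461.4 + 760 − 2 × 14) = 760 × 6447.4 / 7193.4 ≈ 681.18 mm ≈ 0.681 m.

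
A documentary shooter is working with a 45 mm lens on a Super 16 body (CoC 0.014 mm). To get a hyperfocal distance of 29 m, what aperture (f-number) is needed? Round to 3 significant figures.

f/5

Rearrange H = f²/(N·c) + f for N: N = f² / ((H − f)·c).
N = 45² / ((29000 − 45) × 0.014) = 2025 / 405.4 ≈ 5.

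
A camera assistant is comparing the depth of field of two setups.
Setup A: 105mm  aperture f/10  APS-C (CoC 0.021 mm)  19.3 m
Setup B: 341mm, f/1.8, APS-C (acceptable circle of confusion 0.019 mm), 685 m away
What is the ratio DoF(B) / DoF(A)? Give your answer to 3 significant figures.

17.7

Setup A: H = 105²/(10×0.021) + 105 ≈ 52605.0 mm; DoF = Df − Dn = 30423 − 14133 ≈ 16290 mm.
Setup B: H = 341²/(1.8×0.019) + 341 ≈ 3400370.2 mm; DoF = Df − Dn = 857717 − 570183 ≈ 287534 mm.
Ratio = 287534 / 16290 ≈ 17.7.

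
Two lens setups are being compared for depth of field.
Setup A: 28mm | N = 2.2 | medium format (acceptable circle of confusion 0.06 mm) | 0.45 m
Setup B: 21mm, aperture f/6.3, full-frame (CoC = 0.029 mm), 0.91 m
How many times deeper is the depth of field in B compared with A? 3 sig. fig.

Setup A: H = 28²/(2.2×0.06) + 28 ≈ 5967.4 mm; DoF = Df − Dn = 484.418 − 420.148 ≈ 64.270 mm.
Setup B: H = 21²/(6.3×0.029) + 21 ≈ 2434.8 mm; DoF = Df − Dn = 1440.56 − 665.06 ≈ 775.50 mm.
Ratio = 775.50 / 64.270 ≈ 12.1.

12.1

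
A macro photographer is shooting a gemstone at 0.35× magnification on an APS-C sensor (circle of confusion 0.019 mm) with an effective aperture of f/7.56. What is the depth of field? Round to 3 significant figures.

At magnification m, DoF ≈ 2·N_eff·c/m² = 2 × 7.56 × 0.019 / 0.35² = 0.2873 / 0.1225 ≈ 2.35 mm.

2.35 mm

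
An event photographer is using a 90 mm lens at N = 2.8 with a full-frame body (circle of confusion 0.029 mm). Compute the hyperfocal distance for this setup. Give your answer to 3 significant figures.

99.8 m

Hyperfocal distance H = f²/(N·c) + f = 90²/(2.8 × 0.029) + 90 = 8100/0.0812 + 90 ≈ 99843.7 mm ≈ 99.8 m.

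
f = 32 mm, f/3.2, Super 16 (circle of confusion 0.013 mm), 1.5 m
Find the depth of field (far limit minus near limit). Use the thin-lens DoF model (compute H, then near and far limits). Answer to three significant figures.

180 mm

Hyperfocal distance H = f²/(N·c) + f = 32²/(3.2 × 0.013) + 32 = 1024/0.0416 + 32 ≈ 24647.4 mm ≈ 24.65 m.
Near limit Dn = s·(H − f)/(H + s − 2f) = 1500 × (24647.4 − 32) / (24647.4 + 1500 − 2 × 32) = 1500 × 24615.4 / 26083.4 ≈ 1415.58 mm.
Far limit Df = s·(H − f)/(H − s) = 1500 × (24647.4 − 32) / (24647.4 − 1500) = 1500 × 24615.4 / 23147.4 ≈ 1595.13 mm.
Depth of field = Df − Dn = 1595.13 − 1415.58 ≈ 179.55 mm.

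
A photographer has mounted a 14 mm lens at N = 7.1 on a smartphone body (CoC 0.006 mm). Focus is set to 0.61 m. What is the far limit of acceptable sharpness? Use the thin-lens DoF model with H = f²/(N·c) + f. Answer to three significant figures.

0.701 m

Hyperfocal distance H = f²/(N·c) + f = 14²/(7.1 × 0.006) + 14 = 196/0.0426 + 14 ≈ 4614.9 mm ≈ 4.615 m.
Far limit Df = s·(H − f)/(H − s) = 610 × (4614.9 − 14) / (4614.9 − 610) = 610 × 4600.9 / 4004.9 ≈ 700.78 mm ≈ 0.701 m.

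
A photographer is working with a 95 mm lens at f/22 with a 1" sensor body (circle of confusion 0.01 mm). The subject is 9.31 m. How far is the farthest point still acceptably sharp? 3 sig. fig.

12.0 m

Hyperfocal distance H = f²/(N·c) + f = 95²/(22 × 0.01) + 95 = 9025/0.22 + 95 ≈ 41117.7 mm ≈ 41.12 m.
Far limit Df = s·(H − f)/(H − s) = 9310 × (41117.7 − 95) / (41117.7 − 9310) = 9310 × 41022.7 / 31807.7 ≈ 12007 mm ≈ 12.0 m.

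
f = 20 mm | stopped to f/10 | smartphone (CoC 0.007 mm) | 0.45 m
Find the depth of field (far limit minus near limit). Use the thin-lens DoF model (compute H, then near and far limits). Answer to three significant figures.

68.1 mm

Hyperfocal distance H = f²/(N·c) + f = 20²/(10 × 0.007) + 20 = 400/0.07 + 20 ≈ 5734.3 mm ≈ 5.734 m.
Near limit Dn = s·(H − f)/(H + s − 2f) = 450 × (5734.3 − 20) / (5734.3 + 450 − 2 × 20) = 450 × 5714.3 / 6144.3 ≈ 418.507 mm.
Far limit Df = s·(H − f)/(H − s) = 450 × (5734.3 − 20) / (5734.3 − 450) = 450 × 5714.3 / 5284.3 ≈ 486.618 mm.
Depth of field = Df − Dn = 486.618 − 418.507 ≈ 68.111 mm.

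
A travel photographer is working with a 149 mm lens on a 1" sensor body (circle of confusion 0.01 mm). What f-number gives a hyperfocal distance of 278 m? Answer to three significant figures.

f/7.99

Rearrange H = f²/(N·c) + f for N: N = f² / ((H − f)·c).
N = 149² / ((278000 − 149) × 0.01) = 22201 / 2779 ≈ 7.99.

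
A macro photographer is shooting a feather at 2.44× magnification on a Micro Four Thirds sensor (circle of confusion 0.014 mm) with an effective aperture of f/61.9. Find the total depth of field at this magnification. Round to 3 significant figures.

0.291 mm

At magnification m, DoF ≈ 2·N_eff·c/m² = 2 × 61.9 × 0.014 / 2.44² = 1.733 / 5.954 ≈ 0.291 mm.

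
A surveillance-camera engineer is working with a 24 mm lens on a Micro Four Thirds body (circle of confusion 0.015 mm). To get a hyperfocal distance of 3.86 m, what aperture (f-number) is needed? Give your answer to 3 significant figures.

Rearrange H = f²/(N·c) + f for N: N = f² / ((H − f)·c).
N = 24² / ((3860 − 24) × 0.015) = 576 / 57.54 ≈ 10.

f/10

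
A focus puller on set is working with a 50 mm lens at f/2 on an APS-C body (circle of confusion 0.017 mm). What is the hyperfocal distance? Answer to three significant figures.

73.6 m

Hyperfocal distance H = f²/(N·c) + f = 50²/(2 × 0.017) + 50 = 2500/0.034 + 50 ≈ 73579.4 mm ≈ 73.6 m.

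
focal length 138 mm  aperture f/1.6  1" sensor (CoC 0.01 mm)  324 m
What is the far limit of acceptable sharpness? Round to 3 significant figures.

445 m

Hyperfocal distance H = f²/(N·c) + f = 138²/(1.6 × 0.01) + 138 = 19044/0.016 + 138 ≈ 1190388.0 mm ≈ 1190 m.
Far limit Df = s·(H − f)/(H − s) = 324000 × (1190388.0 − 138) / (1190388.0 − 324000) = 324000 × 1190250.0 / 866388.0 ≈ 445114 mm ≈ 445 m.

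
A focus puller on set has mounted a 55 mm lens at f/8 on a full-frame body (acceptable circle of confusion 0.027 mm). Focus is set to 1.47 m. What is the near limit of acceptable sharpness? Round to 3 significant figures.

Hyperfocal distance H = f²/(N·c) + f = 55²/(8 × 0.027) + 55 = 3025/0.216 + 55 ≈ 14059.6 mm ≈ 14.06 m.
Near limit Dn = s·(H − f)/(H + s − 2f) = 1470 × (14059.6 − 55) / (14059.6 + 1470 − 2 × 55) = 1470 × 14004.6 / 15419.6 ≈ 1335.1 mm ≈ 1.34 m.

1.34 m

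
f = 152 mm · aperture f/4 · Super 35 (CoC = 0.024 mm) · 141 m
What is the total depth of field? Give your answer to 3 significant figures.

251 m

Hyperfocal distance H = f²/(N·c) + f = 152²/(4 × 0.024) + 152 = 23104/0.096 + 152 ≈ 240818.7 mm ≈ 240.8 m.
Near limit Dn = s·(H − f)/(H + s − 2f) = 141000 × (240818.7 − 152) / (240818.7 + 141000 − 2 × 152) = 141000 × 240666.7 / 381514.7 ≈ 88945 mm.
Far limit Df = s·(H − f)/(H − s) = 141000 × (240818.7 − 152) / (240818.7 − 141000) = 141000 × 240666.7 / 99818.7 ≈ 339956 mm.
Depth of field = Df − Dn = 339956 − 88945 ≈ 251011 mm ≈ 251 m.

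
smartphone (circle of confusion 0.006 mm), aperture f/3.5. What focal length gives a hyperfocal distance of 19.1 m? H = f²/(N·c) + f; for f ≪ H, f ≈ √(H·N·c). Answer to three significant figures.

20.0 mm

From H = f²/(N·c) + f, with f ≪ H: f ≈ √(H·N·c) = √(19100 × 3.5 × 0.006) = √401.10 ≈ 20.03 mm.
The +f correction barely moves this — solving exactly, f² + N·c·f − N·c·H = 0 ⇒ f = (−N·c + √((N·c)² + 4·N·c·H))/2 = (−0.021 + √1604.4)/2 ≈ 20.017 mm, so f ≈ 20.0 mm.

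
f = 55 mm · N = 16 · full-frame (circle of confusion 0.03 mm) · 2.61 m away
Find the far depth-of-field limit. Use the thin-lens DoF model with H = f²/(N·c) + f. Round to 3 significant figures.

Hyperfocal distance H = f²/(N·c) + f = 55²/(16 × 0.03) + 55 = 3025/0.48 + 55 ≈ 6357.1 mm ≈ 6.357 m.
Far limit Df = s·(H − f)/(H − s) = 2610 × (6357.1 − 55) / (6357.1 − 2610) = 2610 × 6302.1 / 3747.1 ≈ 4389.7 mm ≈ 4.39 m.

4.39 m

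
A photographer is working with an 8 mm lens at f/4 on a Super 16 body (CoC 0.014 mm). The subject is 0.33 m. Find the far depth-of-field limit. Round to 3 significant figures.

Hyperfocal distance H = f²/(N·c) + f = 8²/(4 × 0.014) + 8 = 64/0.056 + 8 ≈ 1150.9 mm ≈ 1.151 m.
Far limit Df = s·(H − f)/(H − s) = 330 × (1150.9 − 8) / (1150.9 − 330) = 330 × 1142.9 / 820.9 ≈ 459.45 mm.

459 mm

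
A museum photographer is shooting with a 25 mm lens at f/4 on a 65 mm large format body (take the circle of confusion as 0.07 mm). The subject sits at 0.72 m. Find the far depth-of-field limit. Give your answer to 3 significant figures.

1.05 m

Hyperfocal distance H = f²/(N·c) + f = 25²/(4 × 0.07) + 25 = 625/0.28 + 25 ≈ 2257.1 mm ≈ 2.257 m.
Far limit Df = s·(H − f)/(H − s) = 720 × (2257.1 − 25) / (2257.1 − 720) = 720 × 2232.1 / 1537.1 ≈ 1045.5 mm ≈ 1.05 m.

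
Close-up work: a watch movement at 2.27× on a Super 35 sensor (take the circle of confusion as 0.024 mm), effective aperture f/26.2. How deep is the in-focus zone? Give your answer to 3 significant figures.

At magnification m, DoF ≈ 2·N_eff·c/m² = 2 × 26.2 × 0.024 / 2.27² = 1.258 / 5.153 ≈ 0.244 mm.

0.244 mm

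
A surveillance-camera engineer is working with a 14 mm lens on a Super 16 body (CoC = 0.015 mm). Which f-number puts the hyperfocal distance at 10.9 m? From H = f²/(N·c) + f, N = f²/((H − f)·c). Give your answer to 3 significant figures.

Rearrange H = f²/(N·c) + f for N: N = f² / ((H − f)·c).
N = 14² / ((10900 − 14) × 0.015) = 196 / 163.3 ≈ 1.20.

f/1.20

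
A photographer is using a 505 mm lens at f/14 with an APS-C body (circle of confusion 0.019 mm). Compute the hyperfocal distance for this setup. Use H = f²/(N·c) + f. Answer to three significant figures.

959 m

Hyperfocal distance H = f²/(N·c) + f = 505²/(14 × 0.019) + 505 = 255025/0.266 + 505 ≈ 959245.6 mm ≈ 959 m.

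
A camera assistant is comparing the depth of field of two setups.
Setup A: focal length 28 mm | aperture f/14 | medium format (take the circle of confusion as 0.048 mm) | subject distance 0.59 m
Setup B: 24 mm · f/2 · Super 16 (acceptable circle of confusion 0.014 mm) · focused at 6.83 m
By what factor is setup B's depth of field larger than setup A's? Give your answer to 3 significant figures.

6.86

Setup A: H = 28²/(14×0.048) + 28 ≈ 1194.7 mm; DoF = Df − Dn = 1138.37 − 398.19 ≈ 740.18 mm.
Setup B: H = 24²/(2×0.014) + 24 ≈ 20595.4 mm; DoF = Df − Dn = 10206.9 − 5132.1 ≈ 5074.8 mm.
Ratio = 5074.8 / 740.18 ≈ 6.86.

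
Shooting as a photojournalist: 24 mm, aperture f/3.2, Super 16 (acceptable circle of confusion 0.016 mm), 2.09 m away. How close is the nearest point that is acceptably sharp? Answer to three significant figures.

1.77 m

Hyperfocal distance H = f²/(N·c) + f = 24²/(3.2 × 0.016) + 24 = 576/0.0512 + 24 ≈ 11274.0 mm ≈ 11.27 m.
Near limit Dn = s·(H − f)/(H + s − 2f) = 2090 × (11274.0 − 24) / (11274.0 + 2090 − 2 × 24) = 2090 × 11250.0 / 13316.0 ≈ 1765.7 mm ≈ 1.77 m.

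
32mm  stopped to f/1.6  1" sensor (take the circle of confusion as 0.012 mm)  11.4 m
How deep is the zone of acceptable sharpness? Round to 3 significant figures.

Hyperfocal distance H = f²/(N·c) + f = 32²/(1.6 × 0.012) + 32 = 1024/0.0192 + 32 ≈ 53365.3 mm ≈ 53.37 m.
Near limit Dn = s·(H − f)/(H + s − 2f) = 11400 × (53365.3 − 32) / (53365.3 + 11400 − 2 × 32) = 11400 × 53333.3 / 64701.3 ≈ 9397.0 mm.
Far limit Df = s·(H − f)/(H − s) = 11400 × (53365.3 − 32) / (53365.3 − 11400) = 11400 × 53333.3 / 41965.3 ≈ 14488.1 mm.
Depth of field = Df − Dn = 14488.1 − 9397.0 ≈ 5091.1 mm ≈ 5.09 m.

5.09 m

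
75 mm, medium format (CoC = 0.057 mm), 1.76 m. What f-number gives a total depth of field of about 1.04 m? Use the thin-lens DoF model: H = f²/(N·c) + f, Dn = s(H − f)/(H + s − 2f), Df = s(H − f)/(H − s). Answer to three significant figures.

f/16

Write h = H − f = f²/(N·c). The thin-lens limits are Dn = s·h/(h + (s−f)) and Df = s·h/(h − (s−f)), so DoF = Df − Dn = 2·s·(s−f)·h / (h² − (s−f)²).
That is a quadratic in h: DoF·h² − 2·s·(s−f)·h − DoF·(s−f)² = 0 ⇒ h = (s−f)·(s + √(s² + DoF²)) / DoF = 1685 × (1760 + √(1760² + 1040²)) / 1040 = 1685 × (1760 + 2044.31) / 1040 ≈ 6163.7 mm.
Then N = f²/(c·h) = 75² / (0.057 × 6163.7) = 5625 / 351.33 ≈ 16.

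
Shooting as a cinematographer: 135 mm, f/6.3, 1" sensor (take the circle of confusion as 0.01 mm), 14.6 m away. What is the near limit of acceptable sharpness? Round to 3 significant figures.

13.9 m

Hyperfocal distance H = f²/(N·c) + f = 135²/(6.3 × 0.01) + 135 = 18225/0.063 + 135 ≈ 289420.7 mm ≈ 289.4 m.
Near limit Dn = s·(H − f)/(H + s − 2f) = 14600 × (289420.7 − 135) / (289420.7 + 14600 − 2 × 135) = 14600 × 289285.7 / 303750.7 ≈ 13905 mm ≈ 13.9 m.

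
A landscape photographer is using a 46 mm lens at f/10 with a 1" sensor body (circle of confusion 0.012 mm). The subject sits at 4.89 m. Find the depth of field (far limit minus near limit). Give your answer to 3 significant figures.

2.91 m

Hyperfocal distance H = f²/(N·c) + f = 46²/(10 × 0.012) + 46 = 2116/0.12 + 46 ≈ 17679.3 mm ≈ 17.68 m.
Near limit Dn = s·(H − f)/(H + s − 2f) = 4890 × (17679.3 − 46) / (17679.3 + 4890 − 2 × 46) = 4890 × 17633.3 / 22477.3 ≈ 3836.2 mm.
Far limit Df = s·(H − f)/(H − s) = 4890 × (17679.3 − 46) / (17679.3 − 4890) = 4890 × 17633.3 / 12789.3 ≈ 6742.1 mm.
Depth of field = Df − Dn = 6742.1 − 3836.2 ≈ 2905.9 mm ≈ 2.91 m.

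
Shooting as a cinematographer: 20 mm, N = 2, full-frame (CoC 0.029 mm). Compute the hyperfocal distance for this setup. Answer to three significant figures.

6.92 m

Hyperfocal distance H = f²/(N·c) + f = 20²/(2 × 0.029) + 20 = 400/0.058 + 20 ≈ 6916.6 mm ≈ 6.92 m.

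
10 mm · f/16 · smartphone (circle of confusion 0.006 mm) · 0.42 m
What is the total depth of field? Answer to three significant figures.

Hyperfocal distance H = f²/(N·c) + f = 10²/(16 × 0.006) + 10 = 100/0.096 + 10 ≈ 1051.7 mm ≈ 1.052 m.
Near limit Dn = s·(H − f)/(H + s − 2f) = 420 × (1051.7 − 10) / (1051.7 + 420 − 2 × 10) = 420 × 1041.7 / 1451.7 ≈ 301.38 mm.
Far limit Df = s·(H − f)/(H − s) = 420 × (1051.7 − 10) / (1051.7 − 420) = 420 × 1041.7 / 631.7 ≈ 692.61 mm.
Depth of field = Df − Dn = 692.61 − 301.38 ≈ 391.23 mm.

391 mm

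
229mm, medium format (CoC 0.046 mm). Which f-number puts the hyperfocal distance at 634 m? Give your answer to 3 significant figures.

Rearrange H = f²/(N·c) + f for N: N = f² / ((H − f)·c).
N = 229² / ((634000 − 229) × 0.046) = 52441 / 29153 ≈ 1.80.

f/1.80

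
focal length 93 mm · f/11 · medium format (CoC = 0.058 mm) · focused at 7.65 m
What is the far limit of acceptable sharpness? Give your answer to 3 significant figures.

Hyperfocal distance H = f²/(N·c) + f = 93²/(11 × 0.058) + 93 = 8649/0.638 + 93 ≈ 13649.4 mm ≈ 13.65 m.
Far limit Df = s·(H − f)/(H − s) = 7650 × (13649.4 − 93) / (13649.4 − 7650) = 7650 × 13556.4 / 5999.4 ≈ 17286 mm ≈ 17.3 m.

17.3 m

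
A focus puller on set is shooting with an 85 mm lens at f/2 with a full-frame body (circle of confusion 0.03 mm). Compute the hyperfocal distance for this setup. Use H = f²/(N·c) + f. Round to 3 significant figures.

121 m

Hyperfocal distance H = f²/(N·c) + f = 85²/(2 × 0.03) + 85 = 7225/0.06 + 85 ≈ 120501.7 mm ≈ 121 m.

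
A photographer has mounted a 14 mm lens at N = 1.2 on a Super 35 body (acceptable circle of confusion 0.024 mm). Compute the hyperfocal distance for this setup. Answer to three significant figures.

6.82 m

Hyperfocal distance H = f²/(N·c) + f = 14²/(1.2 × 0.024) + 14 = 196/0.0288 + 14 ≈ 6819.6 mm ≈ 6.82 m.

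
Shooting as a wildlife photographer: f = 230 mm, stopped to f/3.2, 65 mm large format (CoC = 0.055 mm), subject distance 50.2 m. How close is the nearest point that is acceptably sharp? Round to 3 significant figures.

Hyperfocal distance H = f²/(N·c) + f = 230²/(3.2 × 0.055) + 230 = 52900/0.176 + 230 ≈ 300798.2 mm ≈ 300.8 m.
Near limit Dn = s·(H − f)/(H + s − 2f) = 50200 × (300798.2 − 230) / (300798.2 + 50200 − 2 × 230) = 50200 × 300568.2 / 350538.2 ≈ 43044 mm ≈ 43.0 m.

43.0 m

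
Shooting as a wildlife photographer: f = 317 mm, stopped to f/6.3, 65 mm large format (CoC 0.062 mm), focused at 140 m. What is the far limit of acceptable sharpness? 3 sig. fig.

Hyperfocal distance H = f²/(N·c) + f = 317²/(6.3 × 0.062) + 317 = 100489/0.3906 + 317 ≈ 257585.3 mm ≈ 257.6 m.
Far limit Df = s·(H − f)/(H − s) = 140000 × (257585.3 − 317) / (257585.3 − 140000) = 140000 × 257268.3 / 117585.3 ≈ 306310 mm ≈ 306 m.

306 m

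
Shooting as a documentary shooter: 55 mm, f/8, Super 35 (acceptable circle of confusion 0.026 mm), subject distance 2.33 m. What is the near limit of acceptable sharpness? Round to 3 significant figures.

2.01 m

Hyperfocal distance H = f²/(N·c) + f = 55²/(8 × 0.026) + 55 = 3025/0.208 + 55 ≈ 14598.3 mm ≈ 14.60 m.
Near limit Dn = s·(H − f)/(H + s − 2f) = 2330 × (14598.3 − 55) / (14598.3 + 2330 − 2 × 55) = 2330 × 14543.3 / 16818.3 ≈ 2014.8 mm ≈ 2.01 m.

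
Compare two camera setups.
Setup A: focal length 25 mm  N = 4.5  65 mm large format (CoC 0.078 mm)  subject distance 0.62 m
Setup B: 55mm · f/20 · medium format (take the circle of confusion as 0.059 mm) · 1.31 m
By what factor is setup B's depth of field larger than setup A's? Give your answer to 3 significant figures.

3.62

Setup A: H = 25²/(4.5×0.078) + 25 ≈ 1805.6 mm; DoF = Df − Dn = 931.14 − 464.71 ≈ 466.43 mm.
Setup B: H = 55²/(20×0.059) + 55 ≈ 2618.6 mm; DoF = Df − Dn = 2566.4 − 879.5 ≈ 1686.9 mm.
Ratio = 1686.9 / 466.43 ≈ 3.62.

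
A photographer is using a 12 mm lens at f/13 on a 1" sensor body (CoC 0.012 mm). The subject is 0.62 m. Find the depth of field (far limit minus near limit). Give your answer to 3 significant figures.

Hyperfocal distance H = f²/(N·c) + f = 12²/(13 × 0.012) + 12 = 144/0.156 + 12 ≈ 935.1 mm ≈ 0.935 m.
Near limit Dn = s·(H − f)/(H + s − 2f) = 620 × (935.1 − 12) / (935.1 + 620 − 2 × 12) = 620 × 923.1 / 1531.1 ≈ 373.8 mm.
Far limit Df = s·(H − f)/(H − s) = 620 × (935.1 − 12) / (935.1 − 620) = 620 × 923.1 / 315.1 ≈ 1816.4 mm.
Depth of field = Df − Dn = 1816.4 − 373.8 ≈ 1442.6 mm ≈ 1.44 m.

1.44 m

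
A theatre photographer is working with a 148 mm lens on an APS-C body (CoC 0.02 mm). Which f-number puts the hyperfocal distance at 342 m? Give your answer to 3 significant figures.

Rearrange H = f²/(N·c) + f for N: N = f² / ((H − f)·c).
N = 148² / ((342000 − 148) × 0.02) = 21904 / 6837 ≈ 3.20.

f/3.20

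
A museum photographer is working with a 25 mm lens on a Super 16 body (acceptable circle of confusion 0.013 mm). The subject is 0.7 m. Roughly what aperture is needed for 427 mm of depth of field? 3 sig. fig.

f/20

Write h = H − f = f²/(N·c). The thin-lens limits are Dn = s·h/(h + (s−f)) and Df = s·h/(h − (s−f)), so DoF = Df − Dn = 2·s·(s−f)·h / (h² − (s−f)²).
That is a quadratic in h: DoF·h² − 2·s·(s−f)·h − DoF·(s−f)² = 0 ⇒ h = (s−f)·(s + √(s² + DoF²)) / DoF = 675 × (700 + √(700² + 427²)) / 427 = 675 × (700 + 819.957) / 427 ≈ 2402.7 mm.
Then N = f²/(c·h) = 25² / (0.013 × 2402.7) = 625 / 31.236 ≈ 20.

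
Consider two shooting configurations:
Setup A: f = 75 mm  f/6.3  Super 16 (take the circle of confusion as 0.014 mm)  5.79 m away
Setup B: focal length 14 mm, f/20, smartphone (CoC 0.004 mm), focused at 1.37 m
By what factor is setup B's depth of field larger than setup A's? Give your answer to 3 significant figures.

Setup A: H = 75²/(6.3×0.014) + 75 ≈ 63850.5 mm; DoF = Df − Dn = 6359.9 − 5313.8 ≈ 1046.1 mm.
Setup B: H = 14²/(20×0.004) + 14 ≈ 2464.0 mm; DoF = Df − Dn = 3068.1 − 881.9 ≈ 2186.2 mm.
Ratio = 2186.2 / 1046.1 ≈ 2.09.

2.09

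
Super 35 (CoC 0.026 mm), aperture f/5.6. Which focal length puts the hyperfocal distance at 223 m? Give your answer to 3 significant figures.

180 mm

From H = f²/(N·c) + f, with f ≪ H: f ≈ √(H·N·c) = √(223000 × 5.6 × 0.026) = √32469 ≈ 180.2 mm.
The +f correction barely moves this — solving exactly, f² + N·c·f − N·c·H = 0 ⇒ f = (−N·c + √((N·c)² + 4·N·c·H))/2 = (−0.1456 + √129875)/2 ≈ 180.12 mm, so f ≈ 180 mm.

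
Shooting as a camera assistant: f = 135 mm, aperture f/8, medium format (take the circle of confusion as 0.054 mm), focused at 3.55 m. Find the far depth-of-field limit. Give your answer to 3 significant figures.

Hyperfocal distance H = f²/(N·c) + f = 135²/(8 × 0.054) + 135 = 18225/0.432 + 135 ≈ 42322.5 mm ≈ 42.32 m.
Far limit Df = s·(H − f)/(H − s) = 3550 × (42322.5 − 135) / (42322.5 − 3550) = 3550 × 42187.5 / 38772.5 ≈ 3862.7 mm ≈ 3.86 m.

3.86 m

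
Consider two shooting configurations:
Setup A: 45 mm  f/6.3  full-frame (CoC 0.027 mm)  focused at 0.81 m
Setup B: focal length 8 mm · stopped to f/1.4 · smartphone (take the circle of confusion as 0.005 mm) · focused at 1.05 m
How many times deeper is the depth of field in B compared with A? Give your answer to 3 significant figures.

2.32

Setup A: H = 45²/(6.3×0.027) + 45 ≈ 11949.8 mm; DoF = Df − Dn = 865.63 − 761.09 ≈ 104.54 mm.
Setup B: H = 8²/(1.4×0.005) + 8 ≈ 9150.9 mm; DoF = Df − Dn = 1185.06 − 942.58 ≈ 242.48 mm.
Ratio = 242.48 / 104.54 ≈ 2.32.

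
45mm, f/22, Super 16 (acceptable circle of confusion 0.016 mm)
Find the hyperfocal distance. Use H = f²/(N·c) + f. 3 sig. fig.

5.80 m

Hyperfocal distance H = f²/(N·c) + f = 45²/(22 × 0.016) + 45 = 2025/0.352 + 45 ≈ 5797.8 mm ≈ 5.80 m.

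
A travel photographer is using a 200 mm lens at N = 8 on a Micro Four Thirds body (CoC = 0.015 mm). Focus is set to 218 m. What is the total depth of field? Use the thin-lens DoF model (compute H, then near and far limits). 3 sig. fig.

497 m

Hyperfocal distance H = f²/(N·c) + f = 200²/(8 × 0.015) + 200 = 40000/0.12 + 200 ≈ 333533.3 mm ≈ 333.5 m.
Near limit Dn = s·(H − f)/(H + s − 2f) = 218000 × (333533.3 − 200) / (333533.3 + 218000 − 2 × 200) = 218000 × 333333.3 / 551133.3 ≈ 131850 mm.
Far limit Df = s·(H − f)/(H − s) = 218000 × (333533.3 − 200) / (333533.3 − 218000) = 218000 × 333333.3 / 115533.3 ≈ 628967 mm.
Depth of field = Df − Dn = 628967 − 131850 ≈ 497117 mm ≈ 497 m.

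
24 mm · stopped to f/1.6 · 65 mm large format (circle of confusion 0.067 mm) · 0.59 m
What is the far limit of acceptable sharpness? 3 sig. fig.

0.659 m

Hyperfocal distance H = f²/(N·c) + f = 24²/(1.6 × 0.067) + 24 = 576/0.1072 + 24 ≈ 5397.1 mm ≈ 5.397 m.
Far limit Df = s·(H − f)/(H − s) = 590 × (5397.1 − 24) / (5397.1 − 590) = 590 × 5373.1 / 4807.1 ≈ 659.47 mm ≈ 0.659 m.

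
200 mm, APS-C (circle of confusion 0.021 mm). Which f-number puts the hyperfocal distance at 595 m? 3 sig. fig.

f/3.20

Rearrange H = f²/(N·c) + f for N: N = f² / ((H − f)·c).
N = 200² / ((595000 − 200) × 0.021) = 40000 / 12491 ≈ 3.20.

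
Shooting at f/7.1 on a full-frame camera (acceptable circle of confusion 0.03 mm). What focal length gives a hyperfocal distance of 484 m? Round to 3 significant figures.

From H = f²/(N·c) + f, with f ≪ H: f ≈ √(H·N·c) = √(484000 × 7.1 × 0.03) = √103092 ≈ 321.1 mm.
The +f correction barely moves this — solving exactly, f² + N·c·f − N·c·H = 0 ⇒ f = (−N·c + √((N·c)² + 4·N·c·H))/2 = (−0.213 + √412368)/2 ≈ 320.97 mm, so f ≈ 321 mm.

321 mm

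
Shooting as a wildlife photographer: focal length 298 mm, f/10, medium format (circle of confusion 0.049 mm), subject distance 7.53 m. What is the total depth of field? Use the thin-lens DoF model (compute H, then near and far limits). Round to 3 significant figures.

0.602 m

Hyperfocal distance H = f²/(N·c) + f = 298²/(10 × 0.049) + 298 = 88804/0.49 + 298 ≈ 181530.7 mm ≈ 181.5 m.
Near limit Dn = s·(H − f)/(H + s − 2f) = 7530 × (181530.7 − 298) / (181530.7 + 7530 − 2 × 298) = 7530 × 181232.7 / 188464.7 ≈ 7241.05 mm.
Far limit Df = s·(H − f)/(H − s) = 7530 × (181530.7 − 298) / (181530.7 − 7530) = 7530 × 181232.7 / 174000.7 ≈ 7842.97 mm.
Depth of field = Df − Dn = 7842.97 − 7241.05 ≈ 601.92 mm ≈ 0.602 m.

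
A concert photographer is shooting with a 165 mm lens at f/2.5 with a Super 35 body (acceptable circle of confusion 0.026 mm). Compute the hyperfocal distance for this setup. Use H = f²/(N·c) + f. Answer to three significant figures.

Hyperfocal distance H = f²/(N·c) + f = 165²/(2.5 × 0.026) + 165 = 27225/0.065 + 165 ≈ 419011.2 mm ≈ 419 m.

419 m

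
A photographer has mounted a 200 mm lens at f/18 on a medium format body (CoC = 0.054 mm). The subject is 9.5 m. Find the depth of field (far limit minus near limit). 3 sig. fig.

4.52 m

Hyperfocal distance H = f²/(N·c) + f = 200²/(18 × 0.054) + 200 = 40000/0.972 + 200 ≈ 41352.3 mm ≈ 41.35 m.
Near limit Dn = s·(H − f)/(H + s − 2f) = 9500 × (41352.3 − 200) / (41352.3 + 9500 − 2 × 200) = 9500 × 41152.3 / 50452.3 ≈ 7748.8 mm.
Far limit Df = s·(H − f)/(H − s) = 9500 × (41352.3 − 200) / (41352.3 − 9500) = 9500 × 41152.3 / 31852.3 ≈ 12273.7 mm.
Depth of field = Df − Dn = 12273.7 − 7748.8 ≈ 4524.9 mm ≈ 4.52 m.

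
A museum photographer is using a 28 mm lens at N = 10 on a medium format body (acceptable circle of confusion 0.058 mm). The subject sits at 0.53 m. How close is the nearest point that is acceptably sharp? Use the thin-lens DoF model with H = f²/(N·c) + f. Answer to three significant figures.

Hyperfocal distance H = f²/(N·c) + f = 28²/(10 × 0.058) + 28 = 784/0.58 + 28 ≈ 1379.7 mm ≈ 1.380 m.
Near limit Dn = s·(H − f)/(H + s − 2f) = 530 × (1379.7 − 28) / (1379.7 + 530 − 2 × 28) = 530 × 1351.7 / 1853.7 ≈ 386.47 mm.

386 mm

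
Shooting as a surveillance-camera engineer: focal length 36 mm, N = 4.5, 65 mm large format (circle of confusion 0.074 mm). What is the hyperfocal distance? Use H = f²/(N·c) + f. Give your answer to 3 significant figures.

Hyperfocal distance H = f²/(N·c) + f = 36²/(4.5 × 0.074) + 36 = 1296/0.333 + 36 ≈ 3927.9 mm ≈ 3.93 m.

3.93 m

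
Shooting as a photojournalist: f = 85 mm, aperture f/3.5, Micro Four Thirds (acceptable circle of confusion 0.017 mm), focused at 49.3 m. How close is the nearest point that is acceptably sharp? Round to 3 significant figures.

Hyperfocal distance H = f²/(N·c) + f = 85²/(3.5 × 0.017) + 85 = 7225/0.0595 + 85 ≈ 121513.6 mm ≈ 121.5 m.
Near limit Dn = s·(H − f)/(H + s − 2f) = 49300 × (121513.6 − 85) / (121513.6 + 49300 − 2 × 85) = 49300 × 121428.6 / 170643.6 ≈ 35081 mm ≈ 35.1 m.

35.1 m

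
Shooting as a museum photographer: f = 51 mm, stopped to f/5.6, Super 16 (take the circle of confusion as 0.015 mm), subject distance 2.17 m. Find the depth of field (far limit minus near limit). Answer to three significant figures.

Hyperfocal distance H = f²/(N·c) + f = 51²/(5.6 × 0.015) + 51 = 2601/0.084 + 51 ≈ 31015.3 mm ≈ 31.02 m.
Near limit Dn = s·(H − f)/(H + s − 2f) = 2170 × (31015.3 − 51) / (31015.3 + 2170 − 2 × 51) = 2170 × 30964.3 / 33083.3 ≈ 2031.01 mm.
Far limit Df = s·(H − f)/(H − s) = 2170 × (31015.3 − 51) / (31015.3 − 2170) = 2170 × 30964.3 / 28845.3 ≈ 2329.41 mm.
Depth of field = Df − Dn = 2329.41 − 2031.01 ≈ 298.40 mm.

298 mm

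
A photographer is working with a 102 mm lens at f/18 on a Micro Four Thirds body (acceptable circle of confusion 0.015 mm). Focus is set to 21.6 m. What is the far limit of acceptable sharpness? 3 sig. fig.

48.9 m

Hyperfocal distance H = f²/(N·c) + f = 102²/(18 × 0.015) + 102 = 10404/0.27 + 102 ≈ 38635.3 mm ≈ 38.64 m.
Far limit Df = s·(H − f)/(H − s) = 21600 × (38635.3 − 102) / (38635.3 − 21600) = 21600 × 38533.3 / 17035.3 ≈ 48858 mm ≈ 48.9 m.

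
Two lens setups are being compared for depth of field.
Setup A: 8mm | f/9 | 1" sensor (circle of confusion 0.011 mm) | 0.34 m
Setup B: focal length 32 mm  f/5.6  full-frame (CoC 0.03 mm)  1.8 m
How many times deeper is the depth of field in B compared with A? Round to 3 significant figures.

Setup A: H = 8²/(9×0.011) + 8 ≈ 654.5 mm; DoF = Df − Dn = 698.96 − 224.64 ≈ 474.32 mm.
Setup B: H = 32²/(5.6×0.03) + 32 ≈ 6127.2 mm; DoF = Df − Dn = 2535.4 − 1395.3 ≈ 1140.1 mm.
Ratio = 1140.1 / 474.32 ≈ 2.40.

2.40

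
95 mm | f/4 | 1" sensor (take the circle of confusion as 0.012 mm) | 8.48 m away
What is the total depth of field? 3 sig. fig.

Hyperfocal distance H = f²/(N·c) + f = 95²/(4 × 0.012) + 95 = 9025/0.048 + 95 ≈ 188115.8 mm ≈ 188.1 m.
Near limit Dn = s·(H − f)/(H + s − 2f) = 8480 × (188115.8 − 95) / (188115.8 + 8480 − 2 × 95) = 8480 × 188020.8 / 196405.8 ≈ 8117.97 mm.
Far limit Df = s·(H − f)/(H − s) = 8480 × (188115.8 − 95) / (188115.8 − 8480) = 8480 × 188020.8 / 179635.8 ≈ 8875.83 mm.
Depth of field = Df − Dn = 8875.83 − 8117.97 ≈ 757.86 mm ≈ 0.758 m.

0.758 m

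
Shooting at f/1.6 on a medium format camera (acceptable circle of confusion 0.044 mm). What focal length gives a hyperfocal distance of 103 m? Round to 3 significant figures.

85.1 mm

From H = f²/(N·c) + f, with f ≪ H: f ≈ √(H·N·c) = √(103000 × 1.6 × 0.044) = √7251.2 ≈ 85.15 mm.
Exact: f² + N·c·f − N·c·H = 0 ⇒ f = (−N·c + √((N·c)² + 4·N·c·H))/2 = (−0.0704 + √29005)/2 ≈ 85.119 mm ≈ 85.1 mm.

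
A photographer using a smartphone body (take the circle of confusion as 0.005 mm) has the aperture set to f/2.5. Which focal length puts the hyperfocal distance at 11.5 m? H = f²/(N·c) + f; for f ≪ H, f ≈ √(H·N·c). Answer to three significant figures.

12.0 mm

From H = f²/(N·c) + f, with f ≪ H: f ≈ √(H·N·c) = √(11500 × 2.5 × 0.005) = √143.75 ≈ 11.99 mm.
The +f correction barely moves this — solving exactly, f² + N·c·f − N·c·H = 0 ⇒ f = (−N·c + √((N·c)² + 4·N·c·H))/2 = (−0.0125 + √575.00)/2 ≈ 11.983 mm, so f ≈ 12.0 mm.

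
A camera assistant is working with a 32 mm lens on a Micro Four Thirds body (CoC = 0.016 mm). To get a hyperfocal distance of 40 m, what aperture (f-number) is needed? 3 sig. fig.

f/1.60

Rearrange H = f²/(N·c) + f for N: N = f² / ((H − f)·c).
N = 32² / ((40000 − 32) × 0.016) = 1024 / 639.5 ≈ 1.60.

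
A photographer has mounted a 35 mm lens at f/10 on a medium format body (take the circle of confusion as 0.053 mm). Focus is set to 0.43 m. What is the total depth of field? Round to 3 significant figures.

Hyperfocal distance H = f²/(N·c) + f = 35²/(10 × 0.053) + 35 = 1225/0.53 + 35 ≈ 2346.3 mm ≈ 2.346 m.
Near limit Dn = s·(H − f)/(H + s − 2f) = 430 × (2346.3 − 35) / (2346.3 + 430 − 2 × 35) = 430 × 2311.3 / 2706.3 ≈ 367.24 mm.
Far limit Df = s·(H − f)/(H − s) = 430 × (2346.3 − 35) / (2346.3 − 430) = 430 × 2311.3 / 1916.3 ≈ 518.63 mm.
Depth of field = Df − Dn = 518.63 − 367.24 ≈ 151.39 mm.

151 mm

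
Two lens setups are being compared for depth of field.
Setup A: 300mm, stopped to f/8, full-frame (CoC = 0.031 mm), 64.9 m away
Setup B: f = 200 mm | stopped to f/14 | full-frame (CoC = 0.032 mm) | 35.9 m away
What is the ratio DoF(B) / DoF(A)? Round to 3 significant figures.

Setup A: H = 300²/(8×0.031) + 300 ≈ 363203.2 mm; DoF = Df − Dn = 78955 − 55093 ≈ 23862 mm.
Setup B: H = 200²/(14×0.032) + 200 ≈ 89485.7 mm; DoF = Df − Dn = 59817 − 25646 ≈ 34171 mm.
Ratio = 34171 / 23862 ≈ 1.43.

1.43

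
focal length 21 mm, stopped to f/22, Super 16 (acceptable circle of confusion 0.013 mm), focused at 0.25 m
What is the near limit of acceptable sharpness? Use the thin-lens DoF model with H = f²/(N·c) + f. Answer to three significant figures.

218 mm

Hyperfocal distance H = f²/(N·c) + f = 21²/(22 × 0.013) + 21 = 441/0.286 + 21 ≈ 1563.0 mm ≈ 1.563 m.
Near limit Dn = s·(H − f)/(H + s − 2f) = 250 × (1563.0 − 21) / (1563.0 + 250 − 2 × 21) = 250 × 1542.0 / 1771.0 ≈ 217.67 mm.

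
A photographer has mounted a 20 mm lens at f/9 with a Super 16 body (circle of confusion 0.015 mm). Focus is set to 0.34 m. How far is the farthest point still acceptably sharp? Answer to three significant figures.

Hyperfocal distance H = f²/(N·c) + f = 20²/(9 × 0.015) + 20 = 400/0.135 + 20 ≈ 2983.0 mm ≈ 2.983 m.
Far limit Df = s·(H − f)/(H − s) = 340 × (2983.0 − 20) / (2983.0 − 340) = 340 × 2963.0 / 2643.0 ≈ 381.17 mm.

381 mm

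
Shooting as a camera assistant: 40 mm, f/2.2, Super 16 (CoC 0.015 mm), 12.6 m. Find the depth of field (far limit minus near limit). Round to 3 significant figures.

7.00 m

Hyperfocal distance H = f²/(N·c) + f = 40²/(2.2 × 0.015) + 40 = 1600/0.033 + 40 ≈ 48524.8 mm ≈ 48.52 m.
Near limit Dn = s·(H − f)/(H + s − 2f) = 12600 × (48524.8 − 40) / (48524.8 + 12600 − 2 × 40) = 12600 × 48484.8 / 61044.8 ≈ 10007.5 mm.
Far limit Df = s·(H − f)/(H − s) = 12600 × (48524.8 − 40) / (48524.8 − 12600) = 12600 × 48484.8 / 35924.8 ≈ 17005.2 mm.
Depth of field = Df − Dn = 17005.2 − 10007.5 ≈ 6997.7 mm ≈ 7.00 m.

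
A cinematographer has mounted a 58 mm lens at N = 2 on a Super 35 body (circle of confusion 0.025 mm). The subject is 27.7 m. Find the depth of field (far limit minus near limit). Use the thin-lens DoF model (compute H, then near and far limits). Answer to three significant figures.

Hyperfocal distance H = f²/(N·c) + f = 58²/(2 × 0.025) + 58 = 3364/0.05 + 58 ≈ 67338.0 mm ≈ 67.34 m.
Near limit Dn = s·(H − f)/(H + s − 2f) = 27700 × (67338.0 − 58) / (67338.0 + 27700 − 2 × 58) = 27700 × 67280.0 / 94922.0 ≈ 19634 mm.
Far limit Df = s·(H − f)/(H − s) = 27700 × (67338.0 − 58) / (67338.0 − 27700) = 27700 × 67280.0 / 39638.0 ≈ 47017 mm.
Depth of field = Df − Dn = 47017 − 19634 ≈ 27383 mm ≈ 27.4 m.

27.4 m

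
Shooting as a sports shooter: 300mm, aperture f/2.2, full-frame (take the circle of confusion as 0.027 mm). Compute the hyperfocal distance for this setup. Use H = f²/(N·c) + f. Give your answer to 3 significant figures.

1520 m

Hyperfocal distance H = f²/(N·c) + f = 300²/(2.2 × 0.027) + 300 = 90000/0.0594 + 300 ≈ 1515451.5 mm ≈ 1520 m.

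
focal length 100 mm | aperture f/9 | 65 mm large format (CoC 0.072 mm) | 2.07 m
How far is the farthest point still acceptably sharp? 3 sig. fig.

2.37 m

Hyperfocal distance H = f²/(N·c) + f = 100²/(9 × 0.072) + 100 = 10000/0.648 + 100 ≈ 15532.1 mm ≈ 15.53 m.
Far limit Df = s·(H − f)/(H − s) = 2070 × (15532.1 − 100) / (15532.1 − 2070) = 2070 × 15432.1 / 13462.1 ≈ 2372.9 mm ≈ 2.37 m.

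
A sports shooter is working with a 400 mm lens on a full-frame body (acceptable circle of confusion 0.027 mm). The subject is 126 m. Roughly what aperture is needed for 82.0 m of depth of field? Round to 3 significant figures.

f/14

Write h = H − f = f²/(N·c). The thin-lens limits are Dn = s·h/(h + (s−f)) and Df = s·h/(h − (s−f)), so DoF = Df − Dn = 2·s·(s−f)·h / (h² − (s−f)²).
That is a quadratic in h: DoF·h² − 2·s·(s−f)·h − DoF·(s−f)² = 0 ⇒ h = (s−f)·(s + √(s² + DoF²)) / DoF = 125600 × (126000 + √(126000² + 82000²)) / 82000 = 125600 × (126000 + 150333) / 82000 ≈ 423261 mm.
Then N = f²/(c·h) = 400² / (0.027 × 423261) = 160000 / 11428 ≈ 14.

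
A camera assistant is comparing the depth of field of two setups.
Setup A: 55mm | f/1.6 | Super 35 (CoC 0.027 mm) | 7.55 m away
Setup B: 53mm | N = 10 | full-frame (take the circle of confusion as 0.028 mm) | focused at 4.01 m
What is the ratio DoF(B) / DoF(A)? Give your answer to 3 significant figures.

2.29

Setup A: H = 55²/(1.6×0.027) + 55 ≈ 70078.1 mm; DoF = Df − Dn = 8455.0 − 6820.0 ≈ 1635.0 mm.
Setup B: H = 53²/(10×0.028) + 53 ≈ 10085.1 mm; DoF = Df − Dn = 6621.9 − 2875.7 ≈ 3746.2 mm.
Ratio = 3746.2 / 1635.0 ≈ 2.29.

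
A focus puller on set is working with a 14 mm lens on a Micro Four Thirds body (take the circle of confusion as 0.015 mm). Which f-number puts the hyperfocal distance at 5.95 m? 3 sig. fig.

f/2.20

Rearrange H = f²/(N·c) + f for N: N = f² / ((H − f)·c).
N = 14² / ((5950 − 14) × 0.015) = 196 / 89.04 ≈ 2.20.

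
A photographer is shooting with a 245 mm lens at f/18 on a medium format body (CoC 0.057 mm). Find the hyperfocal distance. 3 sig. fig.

58.7 m

Hyperfocal distance H = f²/(N·c) + f = 245²/(18 × 0.057) + 245 = 60025/1.026 + 245 ≈ 58748.9 mm ≈ 58.7 m.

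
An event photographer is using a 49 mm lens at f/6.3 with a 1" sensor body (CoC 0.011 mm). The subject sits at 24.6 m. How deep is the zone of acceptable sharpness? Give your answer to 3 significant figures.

70.0 m

Hyperfocal distance H = f²/(N·c) + f = 49²/(6.3 × 0.011) + 49 = 2401/0.0693 + 49 ≈ 34695.5 mm ≈ 34.70 m.
Near limit Dn = s·(H − f)/(H + s − 2f) = 24600 × (34695.5 − 49) / (34695.5 + 24600 − 2 × 49) = 24600 × 34646.5 / 59197.5 ≈ 14398 mm.
Far limit Df = s·(H − f)/(H − s) = 24600 × (34695.5 − 49) / (34695.5 − 24600) = 24600 × 34646.5 / 10095.5 ≈ 84424 mm.
Depth of field = Df − Dn = 84424 − 14398 ≈ 70026 mm ≈ 70.0 m.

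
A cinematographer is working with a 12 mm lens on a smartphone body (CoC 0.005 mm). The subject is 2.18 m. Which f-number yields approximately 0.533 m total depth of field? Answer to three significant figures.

Write h = H − f = f²/(N·c). The thin-lens limits are Dn = s·h/(h + (s−f)) and Df = s·h/(h − (s−f)), so DoF = Df − Dn = 2·s·(s−f)·h / (h² − (s−f)²).
That is a quadratic in h: DoF·h² − 2·s·(s−f)·h − DoF·(s−f)² = 0 ⇒ h = (s−f)·(s + √(s² + DoF²)) / DoF = 2168 × (2180 + √(2180² + 533²)) / 533 = 2168 × (2180 + 2244.21) / 533 ≈ 17996 mm.
Then N = f²/(c·h) = 12² / (0.005 × 17996) = 144 / 89.978 ≈ 1.60.

f/1.60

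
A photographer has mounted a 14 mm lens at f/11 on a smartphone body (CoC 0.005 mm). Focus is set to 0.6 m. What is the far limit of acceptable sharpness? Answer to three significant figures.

0.718 m

Hyperfocal distance H = f²/(N·c) + f = 14²/(11 × 0.005) + 14 = 196/0.055 + 14 ≈ 3577.6 mm ≈ 3.578 m.
Far limit Df = s·(H − f)/(H − s) = 600 × (3577.6 − 14) / (3577.6 − 600) = 600 × 3563.6 / 2977.6 ≈ 718.08 mm ≈ 0.718 m.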